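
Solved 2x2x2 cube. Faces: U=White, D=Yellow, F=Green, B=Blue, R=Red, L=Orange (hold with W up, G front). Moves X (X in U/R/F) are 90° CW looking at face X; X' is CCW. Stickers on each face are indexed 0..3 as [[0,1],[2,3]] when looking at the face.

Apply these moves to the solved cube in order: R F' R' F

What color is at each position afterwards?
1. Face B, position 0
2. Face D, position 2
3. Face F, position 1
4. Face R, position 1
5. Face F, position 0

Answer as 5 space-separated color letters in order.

After move 1 (R): R=RRRR U=WGWG F=GYGY D=YBYB B=WBWB
After move 2 (F'): F=YYGG U=WGRR R=BRYR D=OOYB L=OGOW
After move 3 (R'): R=RRBY U=WWRW F=YGGR D=OYYG B=BBOB
After move 4 (F): F=GYRG U=WWWG R=RRWY D=BRYG L=OOOY
Query 1: B[0] = B
Query 2: D[2] = Y
Query 3: F[1] = Y
Query 4: R[1] = R
Query 5: F[0] = G

Answer: B Y Y R G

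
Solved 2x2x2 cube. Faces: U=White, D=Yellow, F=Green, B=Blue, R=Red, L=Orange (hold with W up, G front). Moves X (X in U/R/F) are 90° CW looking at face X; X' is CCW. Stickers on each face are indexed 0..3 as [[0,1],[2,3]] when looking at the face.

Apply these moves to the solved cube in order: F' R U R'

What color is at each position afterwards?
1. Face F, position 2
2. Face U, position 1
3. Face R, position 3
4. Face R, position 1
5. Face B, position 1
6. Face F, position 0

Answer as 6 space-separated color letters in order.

After move 1 (F'): F=GGGG U=WWRR R=YRYR D=OOYY L=OWOW
After move 2 (R): R=YYRR U=WGRG F=GOGY D=OBYB B=RBWB
After move 3 (U): U=RWGG F=YYGY R=RBRR B=OWWB L=GOOW
After move 4 (R'): R=BRRR U=RWGO F=YWGG D=OYYY B=BWBB
Query 1: F[2] = G
Query 2: U[1] = W
Query 3: R[3] = R
Query 4: R[1] = R
Query 5: B[1] = W
Query 6: F[0] = Y

Answer: G W R R W Y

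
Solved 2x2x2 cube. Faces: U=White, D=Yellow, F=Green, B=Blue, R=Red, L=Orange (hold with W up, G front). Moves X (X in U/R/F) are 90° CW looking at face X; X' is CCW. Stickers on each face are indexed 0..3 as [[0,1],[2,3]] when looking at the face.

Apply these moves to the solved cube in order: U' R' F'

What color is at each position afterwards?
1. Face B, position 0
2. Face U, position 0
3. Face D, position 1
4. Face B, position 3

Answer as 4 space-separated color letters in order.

Answer: Y W O B

Derivation:
After move 1 (U'): U=WWWW F=OOGG R=GGRR B=RRBB L=BBOO
After move 2 (R'): R=GRGR U=WBWR F=OWGW D=YOYG B=YRYB
After move 3 (F'): F=WWOG U=WBGG R=ORYR D=BOYG L=BROW
Query 1: B[0] = Y
Query 2: U[0] = W
Query 3: D[1] = O
Query 4: B[3] = B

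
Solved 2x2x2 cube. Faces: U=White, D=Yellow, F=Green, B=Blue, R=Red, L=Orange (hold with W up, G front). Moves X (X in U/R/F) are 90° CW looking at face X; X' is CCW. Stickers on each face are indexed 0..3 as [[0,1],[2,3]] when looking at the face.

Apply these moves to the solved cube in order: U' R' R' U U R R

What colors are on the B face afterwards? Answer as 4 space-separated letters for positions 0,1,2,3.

After move 1 (U'): U=WWWW F=OOGG R=GGRR B=RRBB L=BBOO
After move 2 (R'): R=GRGR U=WBWR F=OWGW D=YOYG B=YRYB
After move 3 (R'): R=RRGG U=WYWY F=OBGR D=YWYW B=GROB
After move 4 (U): U=WWYY F=RRGR R=GRGG B=BBOB L=OBOO
After move 5 (U): U=YWYW F=GRGR R=BBGG B=OBOB L=RROO
After move 6 (R): R=GBGB U=YRYR F=GWGW D=YOYO B=WBWB
After move 7 (R): R=GGBB U=YWYW F=GOGO D=YWYW B=RBRB
Query: B face = RBRB

Answer: R B R B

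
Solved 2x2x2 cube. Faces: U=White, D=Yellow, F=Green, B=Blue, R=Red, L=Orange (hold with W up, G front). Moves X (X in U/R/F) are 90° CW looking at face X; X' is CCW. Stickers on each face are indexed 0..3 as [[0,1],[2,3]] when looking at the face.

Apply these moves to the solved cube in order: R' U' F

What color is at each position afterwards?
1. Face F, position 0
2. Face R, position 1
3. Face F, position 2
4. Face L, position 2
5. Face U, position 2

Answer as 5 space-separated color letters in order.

Answer: G W W O O

Derivation:
After move 1 (R'): R=RRRR U=WBWB F=GWGW D=YGYG B=YBYB
After move 2 (U'): U=BBWW F=OOGW R=GWRR B=RRYB L=YBOO
After move 3 (F): F=GOWO U=BBOB R=WWWR D=RGYG L=YYOG
Query 1: F[0] = G
Query 2: R[1] = W
Query 3: F[2] = W
Query 4: L[2] = O
Query 5: U[2] = O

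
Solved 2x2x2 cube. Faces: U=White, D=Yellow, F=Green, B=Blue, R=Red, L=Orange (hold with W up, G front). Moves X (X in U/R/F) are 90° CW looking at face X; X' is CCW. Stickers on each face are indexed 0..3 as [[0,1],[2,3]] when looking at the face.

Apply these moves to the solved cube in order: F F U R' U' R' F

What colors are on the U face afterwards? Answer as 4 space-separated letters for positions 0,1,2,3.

After move 1 (F): F=GGGG U=WWOO R=WRWR D=RRYY L=OYOY
After move 2 (F): F=GGGG U=WWYY R=OROR D=WWYY L=OROR
After move 3 (U): U=YWYW F=ORGG R=BBOR B=ORBB L=GGOR
After move 4 (R'): R=BRBO U=YBYO F=OWGW D=WRYG B=YRWB
After move 5 (U'): U=BOYY F=GGGW R=OWBO B=BRWB L=YROR
After move 6 (R'): R=WOOB U=BWYB F=GOGY D=WGYW B=GRRB
After move 7 (F): F=GGYO U=BWRR R=YOBB D=OWYW L=YWOG
Query: U face = BWRR

Answer: B W R R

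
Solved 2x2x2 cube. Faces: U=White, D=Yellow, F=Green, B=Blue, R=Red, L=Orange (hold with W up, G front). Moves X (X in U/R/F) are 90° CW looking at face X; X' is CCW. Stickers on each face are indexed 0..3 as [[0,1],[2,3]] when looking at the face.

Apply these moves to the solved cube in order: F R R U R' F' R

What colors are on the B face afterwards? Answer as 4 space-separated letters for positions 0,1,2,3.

After move 1 (F): F=GGGG U=WWOO R=WRWR D=RRYY L=OYOY
After move 2 (R): R=WWRR U=WGOG F=GRGY D=RBYB B=OBWB
After move 3 (R): R=RWRW U=WROY F=GBGB D=RWYO B=GBGB
After move 4 (U): U=OWYR F=RWGB R=GBRW B=OYGB L=GBOY
After move 5 (R'): R=BWGR U=OGYO F=RWGR D=RWYB B=OYWB
After move 6 (F'): F=WRRG U=OGBG R=WWRR D=BYYB L=GOOY
After move 7 (R): R=RWRW U=ORBG F=WYRB D=BWYO B=GYGB
Query: B face = GYGB

Answer: G Y G B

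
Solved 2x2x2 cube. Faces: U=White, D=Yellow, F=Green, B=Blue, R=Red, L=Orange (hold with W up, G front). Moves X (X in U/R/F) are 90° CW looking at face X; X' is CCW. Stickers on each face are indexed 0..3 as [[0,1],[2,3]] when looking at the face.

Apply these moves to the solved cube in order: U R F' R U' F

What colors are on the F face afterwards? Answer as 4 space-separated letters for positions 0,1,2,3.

After move 1 (U): U=WWWW F=RRGG R=BBRR B=OOBB L=GGOO
After move 2 (R): R=RBRB U=WRWG F=RYGY D=YBYO B=WOWB
After move 3 (F'): F=YYRG U=WRRR R=BBYB D=GOYO L=GGOW
After move 4 (R): R=YBBB U=WYRG F=YORO D=GWYW B=RORB
After move 5 (U'): U=YGWR F=GGRO R=YOBB B=YBRB L=ROOW
After move 6 (F): F=RGOG U=YGWO R=WORB D=BYYW L=RGOW
Query: F face = RGOG

Answer: R G O G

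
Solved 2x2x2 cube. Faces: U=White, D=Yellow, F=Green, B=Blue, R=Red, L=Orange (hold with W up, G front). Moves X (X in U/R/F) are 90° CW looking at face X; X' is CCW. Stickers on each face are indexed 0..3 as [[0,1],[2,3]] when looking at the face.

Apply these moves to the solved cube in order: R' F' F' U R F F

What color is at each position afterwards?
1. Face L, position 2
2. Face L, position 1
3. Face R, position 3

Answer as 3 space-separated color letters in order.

Answer: O R B

Derivation:
After move 1 (R'): R=RRRR U=WBWB F=GWGW D=YGYG B=YBYB
After move 2 (F'): F=WWGG U=WBRR R=GRYR D=OOYG L=OBOW
After move 3 (F'): F=WGWG U=WBGY R=OROR D=BWYG L=OROR
After move 4 (U): U=GWYB F=ORWG R=YBOR B=ORYB L=WGOR
After move 5 (R): R=OYRB U=GRYG F=OWWG D=BYYO B=BRWB
After move 6 (F): F=WOGW U=GRRG R=YYGB D=ROYO L=WBOY
After move 7 (F): F=GWWO U=GRYB R=RYGB D=GYYO L=WROO
Query 1: L[2] = O
Query 2: L[1] = R
Query 3: R[3] = B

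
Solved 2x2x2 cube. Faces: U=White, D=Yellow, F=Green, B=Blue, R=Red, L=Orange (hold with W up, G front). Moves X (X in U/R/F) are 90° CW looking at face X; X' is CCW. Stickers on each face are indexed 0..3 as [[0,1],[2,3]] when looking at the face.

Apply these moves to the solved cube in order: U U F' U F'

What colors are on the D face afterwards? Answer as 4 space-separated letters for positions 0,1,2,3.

After move 1 (U): U=WWWW F=RRGG R=BBRR B=OOBB L=GGOO
After move 2 (U): U=WWWW F=BBGG R=OORR B=GGBB L=RROO
After move 3 (F'): F=BGBG U=WWOR R=YOYR D=ROYY L=RWOW
After move 4 (U): U=OWRW F=YOBG R=GGYR B=RWBB L=BGOW
After move 5 (F'): F=OGYB U=OWGY R=OGRR D=GWYY L=BWOR
Query: D face = GWYY

Answer: G W Y Y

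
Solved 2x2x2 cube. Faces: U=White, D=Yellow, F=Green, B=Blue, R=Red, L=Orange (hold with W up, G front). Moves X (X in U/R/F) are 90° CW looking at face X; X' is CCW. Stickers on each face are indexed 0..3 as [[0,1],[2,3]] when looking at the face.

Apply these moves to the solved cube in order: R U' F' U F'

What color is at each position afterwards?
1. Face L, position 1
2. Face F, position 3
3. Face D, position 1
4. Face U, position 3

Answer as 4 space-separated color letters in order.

Answer: G O W Y

Derivation:
After move 1 (R): R=RRRR U=WGWG F=GYGY D=YBYB B=WBWB
After move 2 (U'): U=GGWW F=OOGY R=GYRR B=RRWB L=WBOO
After move 3 (F'): F=OYOG U=GGGR R=BYYR D=BOYB L=WWOW
After move 4 (U): U=GGRG F=BYOG R=RRYR B=WWWB L=OYOW
After move 5 (F'): F=YGBO U=GGRY R=ORBR D=YWYB L=OGOR
Query 1: L[1] = G
Query 2: F[3] = O
Query 3: D[1] = W
Query 4: U[3] = Y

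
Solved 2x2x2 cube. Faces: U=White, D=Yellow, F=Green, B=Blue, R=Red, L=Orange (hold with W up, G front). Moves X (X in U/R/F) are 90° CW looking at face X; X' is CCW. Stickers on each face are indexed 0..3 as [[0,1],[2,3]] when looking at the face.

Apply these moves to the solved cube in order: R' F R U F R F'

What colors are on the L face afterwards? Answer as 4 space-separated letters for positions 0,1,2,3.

Answer: G W O G

Derivation:
After move 1 (R'): R=RRRR U=WBWB F=GWGW D=YGYG B=YBYB
After move 2 (F): F=GGWW U=WBOO R=WRBR D=RRYG L=OYOG
After move 3 (R): R=BWRR U=WGOW F=GRWG D=RYYY B=OBBB
After move 4 (U): U=OWWG F=BWWG R=OBRR B=OYBB L=GROG
After move 5 (F): F=WBGW U=OWGR R=WBGR D=ROYY L=GROY
After move 6 (R): R=GWRB U=OBGW F=WOGY D=RBYO B=RYWB
After move 7 (F'): F=OYWG U=OBGR R=BWRB D=RYYO L=GWOG
Query: L face = GWOG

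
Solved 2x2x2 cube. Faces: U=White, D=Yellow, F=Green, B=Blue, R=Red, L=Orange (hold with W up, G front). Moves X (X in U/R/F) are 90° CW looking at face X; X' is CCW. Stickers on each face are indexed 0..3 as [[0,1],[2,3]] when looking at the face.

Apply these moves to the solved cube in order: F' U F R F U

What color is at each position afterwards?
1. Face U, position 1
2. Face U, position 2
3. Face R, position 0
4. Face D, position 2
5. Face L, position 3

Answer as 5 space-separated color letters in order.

Answer: R O G Y B

Derivation:
After move 1 (F'): F=GGGG U=WWRR R=YRYR D=OOYY L=OWOW
After move 2 (U): U=RWRW F=YRGG R=BBYR B=OWBB L=GGOW
After move 3 (F): F=GYGR U=RWWG R=RBWR D=YBYY L=GOOO
After move 4 (R): R=WRRB U=RYWR F=GBGY D=YBYO B=GWWB
After move 5 (F): F=GGYB U=RYOO R=WRRB D=RWYO L=GYOB
After move 6 (U): U=OROY F=WRYB R=GWRB B=GYWB L=GGOB
Query 1: U[1] = R
Query 2: U[2] = O
Query 3: R[0] = G
Query 4: D[2] = Y
Query 5: L[3] = B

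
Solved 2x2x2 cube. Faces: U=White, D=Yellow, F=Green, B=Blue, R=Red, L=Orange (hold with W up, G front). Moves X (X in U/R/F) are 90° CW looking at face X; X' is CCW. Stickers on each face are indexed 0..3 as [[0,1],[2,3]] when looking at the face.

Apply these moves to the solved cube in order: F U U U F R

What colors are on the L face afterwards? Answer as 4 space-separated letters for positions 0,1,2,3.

After move 1 (F): F=GGGG U=WWOO R=WRWR D=RRYY L=OYOY
After move 2 (U): U=OWOW F=WRGG R=BBWR B=OYBB L=GGOY
After move 3 (U): U=OOWW F=BBGG R=OYWR B=GGBB L=WROY
After move 4 (U): U=WOWO F=OYGG R=GGWR B=WRBB L=BBOY
After move 5 (F): F=GOGY U=WOYB R=WGOR D=WGYY L=BROR
After move 6 (R): R=OWRG U=WOYY F=GGGY D=WBYW B=BROB
Query: L face = BROR

Answer: B R O R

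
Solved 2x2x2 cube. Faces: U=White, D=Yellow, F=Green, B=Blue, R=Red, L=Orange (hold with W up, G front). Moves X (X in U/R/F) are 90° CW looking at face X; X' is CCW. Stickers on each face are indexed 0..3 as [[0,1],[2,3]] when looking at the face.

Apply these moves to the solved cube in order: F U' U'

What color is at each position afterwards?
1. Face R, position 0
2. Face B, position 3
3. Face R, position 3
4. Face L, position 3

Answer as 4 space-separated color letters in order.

After move 1 (F): F=GGGG U=WWOO R=WRWR D=RRYY L=OYOY
After move 2 (U'): U=WOWO F=OYGG R=GGWR B=WRBB L=BBOY
After move 3 (U'): U=OOWW F=BBGG R=OYWR B=GGBB L=WROY
Query 1: R[0] = O
Query 2: B[3] = B
Query 3: R[3] = R
Query 4: L[3] = Y

Answer: O B R Y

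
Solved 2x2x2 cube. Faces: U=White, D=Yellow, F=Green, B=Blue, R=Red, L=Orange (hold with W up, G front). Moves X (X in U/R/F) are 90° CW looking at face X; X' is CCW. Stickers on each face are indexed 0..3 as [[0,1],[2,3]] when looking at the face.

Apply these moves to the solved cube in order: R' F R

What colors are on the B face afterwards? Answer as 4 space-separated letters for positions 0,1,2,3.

Answer: O B B B

Derivation:
After move 1 (R'): R=RRRR U=WBWB F=GWGW D=YGYG B=YBYB
After move 2 (F): F=GGWW U=WBOO R=WRBR D=RRYG L=OYOG
After move 3 (R): R=BWRR U=WGOW F=GRWG D=RYYY B=OBBB
Query: B face = OBBB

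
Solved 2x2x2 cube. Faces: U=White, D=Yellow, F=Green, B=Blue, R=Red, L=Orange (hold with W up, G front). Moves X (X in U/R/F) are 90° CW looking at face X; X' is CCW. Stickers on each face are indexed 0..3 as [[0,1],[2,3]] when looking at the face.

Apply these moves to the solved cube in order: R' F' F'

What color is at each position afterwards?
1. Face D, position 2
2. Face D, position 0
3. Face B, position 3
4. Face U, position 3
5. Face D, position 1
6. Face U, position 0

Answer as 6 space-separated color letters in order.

After move 1 (R'): R=RRRR U=WBWB F=GWGW D=YGYG B=YBYB
After move 2 (F'): F=WWGG U=WBRR R=GRYR D=OOYG L=OBOW
After move 3 (F'): F=WGWG U=WBGY R=OROR D=BWYG L=OROR
Query 1: D[2] = Y
Query 2: D[0] = B
Query 3: B[3] = B
Query 4: U[3] = Y
Query 5: D[1] = W
Query 6: U[0] = W

Answer: Y B B Y W W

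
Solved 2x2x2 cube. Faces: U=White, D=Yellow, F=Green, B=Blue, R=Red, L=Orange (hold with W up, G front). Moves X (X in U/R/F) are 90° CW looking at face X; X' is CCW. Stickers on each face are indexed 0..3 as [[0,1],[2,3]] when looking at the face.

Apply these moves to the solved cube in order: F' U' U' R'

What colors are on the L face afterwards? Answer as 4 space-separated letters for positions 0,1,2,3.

After move 1 (F'): F=GGGG U=WWRR R=YRYR D=OOYY L=OWOW
After move 2 (U'): U=WRWR F=OWGG R=GGYR B=YRBB L=BBOW
After move 3 (U'): U=RRWW F=BBGG R=OWYR B=GGBB L=YROW
After move 4 (R'): R=WROY U=RBWG F=BRGW D=OBYG B=YGOB
Query: L face = YROW

Answer: Y R O W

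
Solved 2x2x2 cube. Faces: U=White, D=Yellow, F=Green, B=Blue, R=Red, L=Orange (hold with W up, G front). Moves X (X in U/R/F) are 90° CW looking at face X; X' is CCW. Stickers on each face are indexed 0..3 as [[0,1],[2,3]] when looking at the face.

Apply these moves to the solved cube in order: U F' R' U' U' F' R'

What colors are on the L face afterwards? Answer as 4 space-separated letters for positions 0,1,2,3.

After move 1 (U): U=WWWW F=RRGG R=BBRR B=OOBB L=GGOO
After move 2 (F'): F=RGRG U=WWBR R=YBYR D=GOYY L=GWOW
After move 3 (R'): R=BRYY U=WBBO F=RWRR D=GGYG B=YOOB
After move 4 (U'): U=BOWB F=GWRR R=RWYY B=BROB L=YOOW
After move 5 (U'): U=OBBW F=YORR R=GWYY B=RWOB L=BROW
After move 6 (F'): F=ORYR U=OBGY R=GWGY D=RWYG L=BWOB
After move 7 (R'): R=WYGG U=OOGR F=OBYY D=RRYR B=GWWB
Query: L face = BWOB

Answer: B W O B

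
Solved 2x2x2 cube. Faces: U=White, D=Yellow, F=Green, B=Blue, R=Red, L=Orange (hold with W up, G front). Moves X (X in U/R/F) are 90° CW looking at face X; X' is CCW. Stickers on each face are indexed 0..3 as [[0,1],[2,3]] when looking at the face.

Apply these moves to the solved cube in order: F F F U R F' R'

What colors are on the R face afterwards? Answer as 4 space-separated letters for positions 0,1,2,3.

After move 1 (F): F=GGGG U=WWOO R=WRWR D=RRYY L=OYOY
After move 2 (F): F=GGGG U=WWYY R=OROR D=WWYY L=OROR
After move 3 (F): F=GGGG U=WWRR R=YRYR D=OOYY L=OWOW
After move 4 (U): U=RWRW F=YRGG R=BBYR B=OWBB L=GGOW
After move 5 (R): R=YBRB U=RRRG F=YOGY D=OBYO B=WWWB
After move 6 (F'): F=OYYG U=RRYR R=BBOB D=GWYO L=GGOR
After move 7 (R'): R=BBBO U=RWYW F=ORYR D=GYYG B=OWWB
Query: R face = BBBO

Answer: B B B O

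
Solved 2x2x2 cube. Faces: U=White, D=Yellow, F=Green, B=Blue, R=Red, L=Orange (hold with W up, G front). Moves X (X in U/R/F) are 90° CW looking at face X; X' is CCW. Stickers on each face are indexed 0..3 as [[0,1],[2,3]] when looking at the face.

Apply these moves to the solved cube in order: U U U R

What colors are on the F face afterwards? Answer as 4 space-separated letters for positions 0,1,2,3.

Answer: O Y G Y

Derivation:
After move 1 (U): U=WWWW F=RRGG R=BBRR B=OOBB L=GGOO
After move 2 (U): U=WWWW F=BBGG R=OORR B=GGBB L=RROO
After move 3 (U): U=WWWW F=OOGG R=GGRR B=RRBB L=BBOO
After move 4 (R): R=RGRG U=WOWG F=OYGY D=YBYR B=WRWB
Query: F face = OYGY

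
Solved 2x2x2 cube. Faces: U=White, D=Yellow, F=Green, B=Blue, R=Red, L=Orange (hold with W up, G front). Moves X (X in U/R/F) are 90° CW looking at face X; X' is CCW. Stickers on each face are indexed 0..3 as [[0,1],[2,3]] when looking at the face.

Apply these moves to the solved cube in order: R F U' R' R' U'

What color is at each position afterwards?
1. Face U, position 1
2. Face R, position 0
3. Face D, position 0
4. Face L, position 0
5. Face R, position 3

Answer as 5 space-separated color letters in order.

Answer: B O R Y G

Derivation:
After move 1 (R): R=RRRR U=WGWG F=GYGY D=YBYB B=WBWB
After move 2 (F): F=GGYY U=WGOO R=WRGR D=RRYB L=OYOB
After move 3 (U'): U=GOWO F=OYYY R=GGGR B=WRWB L=WBOB
After move 4 (R'): R=GRGG U=GWWW F=OOYO D=RYYY B=BRRB
After move 5 (R'): R=RGGG U=GRWB F=OWYW D=ROYO B=YRYB
After move 6 (U'): U=RBGW F=WBYW R=OWGG B=RGYB L=YROB
Query 1: U[1] = B
Query 2: R[0] = O
Query 3: D[0] = R
Query 4: L[0] = Y
Query 5: R[3] = G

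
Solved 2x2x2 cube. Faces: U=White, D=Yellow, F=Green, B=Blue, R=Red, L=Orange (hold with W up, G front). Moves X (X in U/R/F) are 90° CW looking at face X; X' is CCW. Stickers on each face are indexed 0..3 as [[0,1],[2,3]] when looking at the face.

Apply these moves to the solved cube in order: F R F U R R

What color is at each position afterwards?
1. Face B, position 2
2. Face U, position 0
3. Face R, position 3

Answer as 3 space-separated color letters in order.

Answer: W Y O

Derivation:
After move 1 (F): F=GGGG U=WWOO R=WRWR D=RRYY L=OYOY
After move 2 (R): R=WWRR U=WGOG F=GRGY D=RBYB B=OBWB
After move 3 (F): F=GGYR U=WGYY R=OWGR D=RWYB L=OROB
After move 4 (U): U=YWYG F=OWYR R=OBGR B=ORWB L=GGOB
After move 5 (R): R=GORB U=YWYR F=OWYB D=RWYO B=GRWB
After move 6 (R): R=RGBO U=YWYB F=OWYO D=RWYG B=RRWB
Query 1: B[2] = W
Query 2: U[0] = Y
Query 3: R[3] = O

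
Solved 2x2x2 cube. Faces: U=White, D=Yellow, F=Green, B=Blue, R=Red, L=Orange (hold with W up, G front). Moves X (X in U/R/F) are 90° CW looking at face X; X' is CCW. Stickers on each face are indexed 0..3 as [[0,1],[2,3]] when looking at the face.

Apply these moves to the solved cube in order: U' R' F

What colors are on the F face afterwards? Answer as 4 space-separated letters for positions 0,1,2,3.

Answer: G O W W

Derivation:
After move 1 (U'): U=WWWW F=OOGG R=GGRR B=RRBB L=BBOO
After move 2 (R'): R=GRGR U=WBWR F=OWGW D=YOYG B=YRYB
After move 3 (F): F=GOWW U=WBOB R=WRRR D=GGYG L=BYOO
Query: F face = GOWW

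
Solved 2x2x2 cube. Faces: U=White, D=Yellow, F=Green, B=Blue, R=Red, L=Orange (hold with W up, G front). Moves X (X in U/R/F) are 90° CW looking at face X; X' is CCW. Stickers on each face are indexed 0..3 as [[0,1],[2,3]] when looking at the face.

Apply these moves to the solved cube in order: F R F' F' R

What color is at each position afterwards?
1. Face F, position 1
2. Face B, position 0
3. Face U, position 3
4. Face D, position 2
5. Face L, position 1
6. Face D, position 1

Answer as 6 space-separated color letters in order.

Answer: O R G Y R W

Derivation:
After move 1 (F): F=GGGG U=WWOO R=WRWR D=RRYY L=OYOY
After move 2 (R): R=WWRR U=WGOG F=GRGY D=RBYB B=OBWB
After move 3 (F'): F=RYGG U=WGWR R=BWRR D=YYYB L=OGOO
After move 4 (F'): F=YGRG U=WGBR R=YWYR D=GOYB L=OROW
After move 5 (R): R=YYRW U=WGBG F=YORB D=GWYO B=RBGB
Query 1: F[1] = O
Query 2: B[0] = R
Query 3: U[3] = G
Query 4: D[2] = Y
Query 5: L[1] = R
Query 6: D[1] = W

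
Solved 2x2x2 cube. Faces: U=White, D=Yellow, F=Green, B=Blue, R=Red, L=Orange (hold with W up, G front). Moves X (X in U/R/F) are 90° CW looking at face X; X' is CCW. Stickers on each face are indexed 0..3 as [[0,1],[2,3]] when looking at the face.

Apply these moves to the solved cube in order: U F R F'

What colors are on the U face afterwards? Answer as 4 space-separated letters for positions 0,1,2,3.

Answer: W R W R

Derivation:
After move 1 (U): U=WWWW F=RRGG R=BBRR B=OOBB L=GGOO
After move 2 (F): F=GRGR U=WWOG R=WBWR D=RBYY L=GYOY
After move 3 (R): R=WWRB U=WROR F=GBGY D=RBYO B=GOWB
After move 4 (F'): F=BYGG U=WRWR R=BWRB D=YYYO L=GROO
Query: U face = WRWR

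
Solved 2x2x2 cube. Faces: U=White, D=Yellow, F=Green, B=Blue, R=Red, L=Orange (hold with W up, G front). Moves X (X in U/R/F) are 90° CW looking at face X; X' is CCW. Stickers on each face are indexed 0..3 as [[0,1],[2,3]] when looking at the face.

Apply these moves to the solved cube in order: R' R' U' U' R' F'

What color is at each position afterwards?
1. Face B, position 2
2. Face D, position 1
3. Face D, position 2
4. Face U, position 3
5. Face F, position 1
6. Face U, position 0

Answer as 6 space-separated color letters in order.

Answer: W O Y O W Y

Derivation:
After move 1 (R'): R=RRRR U=WBWB F=GWGW D=YGYG B=YBYB
After move 2 (R'): R=RRRR U=WYWY F=GBGB D=YWYW B=GBGB
After move 3 (U'): U=YYWW F=OOGB R=GBRR B=RRGB L=GBOO
After move 4 (U'): U=YWYW F=GBGB R=OORR B=GBGB L=RROO
After move 5 (R'): R=OROR U=YGYG F=GWGW D=YBYB B=WBWB
After move 6 (F'): F=WWGG U=YGOO R=BRYR D=ROYB L=RGOY
Query 1: B[2] = W
Query 2: D[1] = O
Query 3: D[2] = Y
Query 4: U[3] = O
Query 5: F[1] = W
Query 6: U[0] = Y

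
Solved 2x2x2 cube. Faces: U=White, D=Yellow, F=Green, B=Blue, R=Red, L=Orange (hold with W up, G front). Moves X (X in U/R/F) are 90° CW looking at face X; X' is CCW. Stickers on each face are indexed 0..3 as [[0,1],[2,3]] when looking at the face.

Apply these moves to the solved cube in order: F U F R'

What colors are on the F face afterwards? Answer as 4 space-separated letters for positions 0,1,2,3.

After move 1 (F): F=GGGG U=WWOO R=WRWR D=RRYY L=OYOY
After move 2 (U): U=OWOW F=WRGG R=BBWR B=OYBB L=GGOY
After move 3 (F): F=GWGR U=OWYG R=OBWR D=WBYY L=GROR
After move 4 (R'): R=BROW U=OBYO F=GWGG D=WWYR B=YYBB
Query: F face = GWGG

Answer: G W G G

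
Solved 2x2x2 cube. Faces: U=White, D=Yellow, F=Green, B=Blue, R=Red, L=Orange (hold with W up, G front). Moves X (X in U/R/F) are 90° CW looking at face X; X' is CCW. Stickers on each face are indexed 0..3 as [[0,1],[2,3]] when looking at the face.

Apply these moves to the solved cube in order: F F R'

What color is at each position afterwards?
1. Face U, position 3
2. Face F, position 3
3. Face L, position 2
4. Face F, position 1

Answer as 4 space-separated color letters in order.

After move 1 (F): F=GGGG U=WWOO R=WRWR D=RRYY L=OYOY
After move 2 (F): F=GGGG U=WWYY R=OROR D=WWYY L=OROR
After move 3 (R'): R=RROO U=WBYB F=GWGY D=WGYG B=YBWB
Query 1: U[3] = B
Query 2: F[3] = Y
Query 3: L[2] = O
Query 4: F[1] = W

Answer: B Y O W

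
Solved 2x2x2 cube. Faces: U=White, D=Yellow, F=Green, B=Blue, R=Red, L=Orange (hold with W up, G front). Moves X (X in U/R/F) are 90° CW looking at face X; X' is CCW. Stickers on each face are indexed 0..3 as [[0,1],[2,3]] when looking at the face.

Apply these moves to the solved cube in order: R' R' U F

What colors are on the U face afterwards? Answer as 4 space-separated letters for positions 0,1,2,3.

Answer: W W O B

Derivation:
After move 1 (R'): R=RRRR U=WBWB F=GWGW D=YGYG B=YBYB
After move 2 (R'): R=RRRR U=WYWY F=GBGB D=YWYW B=GBGB
After move 3 (U): U=WWYY F=RRGB R=GBRR B=OOGB L=GBOO
After move 4 (F): F=GRBR U=WWOB R=YBYR D=RGYW L=GYOW
Query: U face = WWOB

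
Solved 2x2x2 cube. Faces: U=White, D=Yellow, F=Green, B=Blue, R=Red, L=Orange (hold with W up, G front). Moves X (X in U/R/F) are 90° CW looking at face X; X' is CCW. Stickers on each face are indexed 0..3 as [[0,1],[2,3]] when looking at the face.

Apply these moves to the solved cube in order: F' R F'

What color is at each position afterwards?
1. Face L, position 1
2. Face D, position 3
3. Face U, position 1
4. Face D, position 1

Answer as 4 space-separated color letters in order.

After move 1 (F'): F=GGGG U=WWRR R=YRYR D=OOYY L=OWOW
After move 2 (R): R=YYRR U=WGRG F=GOGY D=OBYB B=RBWB
After move 3 (F'): F=OYGG U=WGYR R=BYOR D=WWYB L=OGOR
Query 1: L[1] = G
Query 2: D[3] = B
Query 3: U[1] = G
Query 4: D[1] = W

Answer: G B G W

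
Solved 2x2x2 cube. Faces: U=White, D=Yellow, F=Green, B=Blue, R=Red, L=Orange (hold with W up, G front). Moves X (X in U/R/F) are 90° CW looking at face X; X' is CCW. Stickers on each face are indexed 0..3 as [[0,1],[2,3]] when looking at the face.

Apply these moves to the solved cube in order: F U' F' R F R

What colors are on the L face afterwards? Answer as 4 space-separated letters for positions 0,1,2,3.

After move 1 (F): F=GGGG U=WWOO R=WRWR D=RRYY L=OYOY
After move 2 (U'): U=WOWO F=OYGG R=GGWR B=WRBB L=BBOY
After move 3 (F'): F=YGOG U=WOGW R=RGRR D=BYYY L=BOOW
After move 4 (R): R=RRRG U=WGGG F=YYOY D=BBYW B=WROB
After move 5 (F): F=OYYY U=WGWO R=GRGG D=RRYW L=BBOB
After move 6 (R): R=GGGR U=WYWY F=ORYW D=ROYW B=ORGB
Query: L face = BBOB

Answer: B B O B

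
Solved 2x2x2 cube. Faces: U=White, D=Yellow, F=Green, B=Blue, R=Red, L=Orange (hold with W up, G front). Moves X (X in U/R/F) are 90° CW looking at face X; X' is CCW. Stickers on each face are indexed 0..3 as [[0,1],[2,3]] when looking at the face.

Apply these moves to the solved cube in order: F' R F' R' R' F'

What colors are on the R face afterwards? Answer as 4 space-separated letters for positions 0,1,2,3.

Answer: G O W B

Derivation:
After move 1 (F'): F=GGGG U=WWRR R=YRYR D=OOYY L=OWOW
After move 2 (R): R=YYRR U=WGRG F=GOGY D=OBYB B=RBWB
After move 3 (F'): F=OYGG U=WGYR R=BYOR D=WWYB L=OGOR
After move 4 (R'): R=YRBO U=WWYR F=OGGR D=WYYG B=BBWB
After move 5 (R'): R=ROYB U=WWYB F=OWGR D=WGYR B=GBYB
After move 6 (F'): F=WROG U=WWRY R=GOWB D=GRYR L=OBOY
Query: R face = GOWB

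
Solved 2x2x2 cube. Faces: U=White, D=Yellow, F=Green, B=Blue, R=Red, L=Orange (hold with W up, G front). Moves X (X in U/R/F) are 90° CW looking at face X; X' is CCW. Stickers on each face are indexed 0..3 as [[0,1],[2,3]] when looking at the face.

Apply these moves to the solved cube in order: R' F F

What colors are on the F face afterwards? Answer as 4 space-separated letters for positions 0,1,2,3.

Answer: W G W G

Derivation:
After move 1 (R'): R=RRRR U=WBWB F=GWGW D=YGYG B=YBYB
After move 2 (F): F=GGWW U=WBOO R=WRBR D=RRYG L=OYOG
After move 3 (F): F=WGWG U=WBGY R=OROR D=BWYG L=OROR
Query: F face = WGWG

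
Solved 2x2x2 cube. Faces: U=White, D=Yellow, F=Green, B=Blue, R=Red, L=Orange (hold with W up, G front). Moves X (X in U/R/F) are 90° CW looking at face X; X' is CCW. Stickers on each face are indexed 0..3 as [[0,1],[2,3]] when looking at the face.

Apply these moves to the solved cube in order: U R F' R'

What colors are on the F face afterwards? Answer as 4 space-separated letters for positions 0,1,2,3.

Answer: Y R R R

Derivation:
After move 1 (U): U=WWWW F=RRGG R=BBRR B=OOBB L=GGOO
After move 2 (R): R=RBRB U=WRWG F=RYGY D=YBYO B=WOWB
After move 3 (F'): F=YYRG U=WRRR R=BBYB D=GOYO L=GGOW
After move 4 (R'): R=BBBY U=WWRW F=YRRR D=GYYG B=OOOB
Query: F face = YRRR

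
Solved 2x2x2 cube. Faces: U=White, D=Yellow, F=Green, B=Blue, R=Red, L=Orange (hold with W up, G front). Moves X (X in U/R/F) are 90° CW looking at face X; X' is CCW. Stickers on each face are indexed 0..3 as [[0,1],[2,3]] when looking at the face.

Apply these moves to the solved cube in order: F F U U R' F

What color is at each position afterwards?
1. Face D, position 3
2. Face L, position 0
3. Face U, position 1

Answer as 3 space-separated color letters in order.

After move 1 (F): F=GGGG U=WWOO R=WRWR D=RRYY L=OYOY
After move 2 (F): F=GGGG U=WWYY R=OROR D=WWYY L=OROR
After move 3 (U): U=YWYW F=ORGG R=BBOR B=ORBB L=GGOR
After move 4 (U): U=YYWW F=BBGG R=OROR B=GGBB L=OROR
After move 5 (R'): R=RROO U=YBWG F=BYGW D=WBYG B=YGWB
After move 6 (F): F=GBWY U=YBRR R=WRGO D=ORYG L=OWOB
Query 1: D[3] = G
Query 2: L[0] = O
Query 3: U[1] = B

Answer: G O B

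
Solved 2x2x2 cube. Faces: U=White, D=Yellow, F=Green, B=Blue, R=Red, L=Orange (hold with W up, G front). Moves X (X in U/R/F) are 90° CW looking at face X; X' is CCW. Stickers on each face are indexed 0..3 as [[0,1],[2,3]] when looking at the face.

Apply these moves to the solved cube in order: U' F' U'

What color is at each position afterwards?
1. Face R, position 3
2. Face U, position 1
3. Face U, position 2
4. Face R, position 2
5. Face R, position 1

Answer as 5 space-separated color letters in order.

Answer: R R W Y G

Derivation:
After move 1 (U'): U=WWWW F=OOGG R=GGRR B=RRBB L=BBOO
After move 2 (F'): F=OGOG U=WWGR R=YGYR D=BOYY L=BWOW
After move 3 (U'): U=WRWG F=BWOG R=OGYR B=YGBB L=RROW
Query 1: R[3] = R
Query 2: U[1] = R
Query 3: U[2] = W
Query 4: R[2] = Y
Query 5: R[1] = G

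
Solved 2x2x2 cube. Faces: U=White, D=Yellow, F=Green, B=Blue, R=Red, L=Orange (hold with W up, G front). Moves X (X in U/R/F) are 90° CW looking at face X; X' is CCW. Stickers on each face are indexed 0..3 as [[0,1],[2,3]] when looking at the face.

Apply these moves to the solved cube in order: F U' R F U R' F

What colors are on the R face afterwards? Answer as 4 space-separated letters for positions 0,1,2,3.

Answer: B G B G

Derivation:
After move 1 (F): F=GGGG U=WWOO R=WRWR D=RRYY L=OYOY
After move 2 (U'): U=WOWO F=OYGG R=GGWR B=WRBB L=BBOY
After move 3 (R): R=WGRG U=WYWG F=ORGY D=RBYW B=OROB
After move 4 (F): F=GOYR U=WYYB R=WGGG D=RWYW L=BROB
After move 5 (U): U=YWBY F=WGYR R=ORGG B=BROB L=GOOB
After move 6 (R'): R=RGOG U=YOBB F=WWYY D=RGYR B=WRWB
After move 7 (F): F=YWYW U=YOBO R=BGBG D=ORYR L=GROG
Query: R face = BGBG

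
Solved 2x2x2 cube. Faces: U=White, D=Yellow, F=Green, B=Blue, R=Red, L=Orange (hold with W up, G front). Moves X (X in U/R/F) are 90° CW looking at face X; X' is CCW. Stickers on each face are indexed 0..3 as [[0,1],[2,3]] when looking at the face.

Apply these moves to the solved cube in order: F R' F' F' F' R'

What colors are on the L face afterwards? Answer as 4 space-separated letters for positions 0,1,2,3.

Answer: O R O G

Derivation:
After move 1 (F): F=GGGG U=WWOO R=WRWR D=RRYY L=OYOY
After move 2 (R'): R=RRWW U=WBOB F=GWGO D=RGYG B=YBRB
After move 3 (F'): F=WOGG U=WBRW R=GRRW D=YYYG L=OBOO
After move 4 (F'): F=OGWG U=WBGR R=YRYW D=BOYG L=OWOR
After move 5 (F'): F=GGOW U=WBYY R=ORBW D=WRYG L=OROG
After move 6 (R'): R=RWOB U=WRYY F=GBOY D=WGYW B=GBRB
Query: L face = OROG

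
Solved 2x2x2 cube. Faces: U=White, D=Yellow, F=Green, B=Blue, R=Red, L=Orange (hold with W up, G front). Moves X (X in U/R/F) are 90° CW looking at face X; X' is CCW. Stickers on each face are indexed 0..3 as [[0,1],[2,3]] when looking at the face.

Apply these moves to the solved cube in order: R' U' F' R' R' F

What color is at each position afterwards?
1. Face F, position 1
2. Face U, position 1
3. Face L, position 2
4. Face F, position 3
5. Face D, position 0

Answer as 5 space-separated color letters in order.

Answer: O O O Y W

Derivation:
After move 1 (R'): R=RRRR U=WBWB F=GWGW D=YGYG B=YBYB
After move 2 (U'): U=BBWW F=OOGW R=GWRR B=RRYB L=YBOO
After move 3 (F'): F=OWOG U=BBGR R=GWYR D=BOYG L=YWOW
After move 4 (R'): R=WRGY U=BYGR F=OBOR D=BWYG B=GROB
After move 5 (R'): R=RYWG U=BOGG F=OYOR D=BBYR B=GRWB
After move 6 (F): F=OORY U=BOWW R=GYGG D=WRYR L=YBOB
Query 1: F[1] = O
Query 2: U[1] = O
Query 3: L[2] = O
Query 4: F[3] = Y
Query 5: D[0] = W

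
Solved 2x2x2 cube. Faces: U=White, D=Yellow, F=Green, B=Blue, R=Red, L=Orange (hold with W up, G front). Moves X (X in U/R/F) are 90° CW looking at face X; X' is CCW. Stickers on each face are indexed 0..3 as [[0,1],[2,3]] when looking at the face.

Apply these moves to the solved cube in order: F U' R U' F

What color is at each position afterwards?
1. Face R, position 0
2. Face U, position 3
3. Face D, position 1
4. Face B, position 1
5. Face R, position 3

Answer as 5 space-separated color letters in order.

Answer: W R O G G

Derivation:
After move 1 (F): F=GGGG U=WWOO R=WRWR D=RRYY L=OYOY
After move 2 (U'): U=WOWO F=OYGG R=GGWR B=WRBB L=BBOY
After move 3 (R): R=WGRG U=WYWG F=ORGY D=RBYW B=OROB
After move 4 (U'): U=YGWW F=BBGY R=ORRG B=WGOB L=OROY
After move 5 (F): F=GBYB U=YGYR R=WRWG D=ROYW L=OROB
Query 1: R[0] = W
Query 2: U[3] = R
Query 3: D[1] = O
Query 4: B[1] = G
Query 5: R[3] = G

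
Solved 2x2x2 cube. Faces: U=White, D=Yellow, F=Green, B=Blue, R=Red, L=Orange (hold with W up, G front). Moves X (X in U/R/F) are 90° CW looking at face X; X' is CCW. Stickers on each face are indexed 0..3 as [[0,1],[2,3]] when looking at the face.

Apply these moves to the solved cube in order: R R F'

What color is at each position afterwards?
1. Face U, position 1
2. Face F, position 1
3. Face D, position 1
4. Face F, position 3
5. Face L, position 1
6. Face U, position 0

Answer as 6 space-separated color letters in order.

After move 1 (R): R=RRRR U=WGWG F=GYGY D=YBYB B=WBWB
After move 2 (R): R=RRRR U=WYWY F=GBGB D=YWYW B=GBGB
After move 3 (F'): F=BBGG U=WYRR R=WRYR D=OOYW L=OYOW
Query 1: U[1] = Y
Query 2: F[1] = B
Query 3: D[1] = O
Query 4: F[3] = G
Query 5: L[1] = Y
Query 6: U[0] = W

Answer: Y B O G Y W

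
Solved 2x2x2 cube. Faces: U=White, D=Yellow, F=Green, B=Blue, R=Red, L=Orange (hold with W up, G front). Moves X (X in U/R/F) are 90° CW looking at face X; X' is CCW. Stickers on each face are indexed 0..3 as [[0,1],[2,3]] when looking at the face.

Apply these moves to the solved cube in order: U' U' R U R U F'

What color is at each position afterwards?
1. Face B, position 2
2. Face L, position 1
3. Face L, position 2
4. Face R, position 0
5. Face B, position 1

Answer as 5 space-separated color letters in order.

After move 1 (U'): U=WWWW F=OOGG R=GGRR B=RRBB L=BBOO
After move 2 (U'): U=WWWW F=BBGG R=OORR B=GGBB L=RROO
After move 3 (R): R=RORO U=WBWG F=BYGY D=YBYG B=WGWB
After move 4 (U): U=WWGB F=ROGY R=WGRO B=RRWB L=BYOO
After move 5 (R): R=RWOG U=WOGY F=RBGG D=YWYR B=BRWB
After move 6 (U): U=GWYO F=RWGG R=BROG B=BYWB L=RBOO
After move 7 (F'): F=WGRG U=GWBO R=WRYG D=BOYR L=ROOY
Query 1: B[2] = W
Query 2: L[1] = O
Query 3: L[2] = O
Query 4: R[0] = W
Query 5: B[1] = Y

Answer: W O O W Y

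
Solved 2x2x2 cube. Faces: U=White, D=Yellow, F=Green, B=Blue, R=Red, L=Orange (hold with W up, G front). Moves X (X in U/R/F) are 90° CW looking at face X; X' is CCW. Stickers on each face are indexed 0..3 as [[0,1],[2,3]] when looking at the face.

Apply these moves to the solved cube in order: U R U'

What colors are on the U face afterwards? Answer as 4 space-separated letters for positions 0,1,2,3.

After move 1 (U): U=WWWW F=RRGG R=BBRR B=OOBB L=GGOO
After move 2 (R): R=RBRB U=WRWG F=RYGY D=YBYO B=WOWB
After move 3 (U'): U=RGWW F=GGGY R=RYRB B=RBWB L=WOOO
Query: U face = RGWW

Answer: R G W W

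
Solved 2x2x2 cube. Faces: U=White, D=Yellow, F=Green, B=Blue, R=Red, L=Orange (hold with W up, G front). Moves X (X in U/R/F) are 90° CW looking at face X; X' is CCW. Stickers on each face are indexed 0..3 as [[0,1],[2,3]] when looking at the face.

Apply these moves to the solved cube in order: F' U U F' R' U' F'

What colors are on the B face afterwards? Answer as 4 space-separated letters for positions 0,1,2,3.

Answer: W R W B

Derivation:
After move 1 (F'): F=GGGG U=WWRR R=YRYR D=OOYY L=OWOW
After move 2 (U): U=RWRW F=YRGG R=BBYR B=OWBB L=GGOW
After move 3 (U): U=RRWW F=BBGG R=OWYR B=GGBB L=YROW
After move 4 (F'): F=BGBG U=RROY R=OWOR D=RWYY L=YWOW
After move 5 (R'): R=WROO U=RBOG F=BRBY D=RGYG B=YGWB
After move 6 (U'): U=BGRO F=YWBY R=BROO B=WRWB L=YGOW
After move 7 (F'): F=WYYB U=BGBO R=GRRO D=GWYG L=YOOR
Query: B face = WRWB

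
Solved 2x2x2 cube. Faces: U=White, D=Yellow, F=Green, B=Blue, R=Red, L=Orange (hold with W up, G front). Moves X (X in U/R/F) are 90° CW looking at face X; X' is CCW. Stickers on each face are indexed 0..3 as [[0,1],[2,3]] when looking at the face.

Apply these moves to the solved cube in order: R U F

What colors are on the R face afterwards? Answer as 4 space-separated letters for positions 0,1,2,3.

After move 1 (R): R=RRRR U=WGWG F=GYGY D=YBYB B=WBWB
After move 2 (U): U=WWGG F=RRGY R=WBRR B=OOWB L=GYOO
After move 3 (F): F=GRYR U=WWOY R=GBGR D=RWYB L=GYOB
Query: R face = GBGR

Answer: G B G R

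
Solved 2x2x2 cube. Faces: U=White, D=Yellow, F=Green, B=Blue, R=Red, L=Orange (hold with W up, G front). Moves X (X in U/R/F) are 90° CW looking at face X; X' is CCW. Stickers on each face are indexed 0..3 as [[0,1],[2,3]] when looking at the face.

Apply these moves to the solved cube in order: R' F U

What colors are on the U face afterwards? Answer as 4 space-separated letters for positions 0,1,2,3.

Answer: O W O B

Derivation:
After move 1 (R'): R=RRRR U=WBWB F=GWGW D=YGYG B=YBYB
After move 2 (F): F=GGWW U=WBOO R=WRBR D=RRYG L=OYOG
After move 3 (U): U=OWOB F=WRWW R=YBBR B=OYYB L=GGOG
Query: U face = OWOB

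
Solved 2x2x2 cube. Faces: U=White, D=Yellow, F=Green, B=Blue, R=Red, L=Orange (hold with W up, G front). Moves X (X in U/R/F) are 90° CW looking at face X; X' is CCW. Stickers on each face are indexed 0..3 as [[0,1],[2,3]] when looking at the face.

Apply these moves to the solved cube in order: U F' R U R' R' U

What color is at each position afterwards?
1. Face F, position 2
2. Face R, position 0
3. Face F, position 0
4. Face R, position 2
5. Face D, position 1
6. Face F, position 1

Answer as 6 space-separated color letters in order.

Answer: R Y B O W R

Derivation:
After move 1 (U): U=WWWW F=RRGG R=BBRR B=OOBB L=GGOO
After move 2 (F'): F=RGRG U=WWBR R=YBYR D=GOYY L=GWOW
After move 3 (R): R=YYRB U=WGBG F=RORY D=GBYO B=ROWB
After move 4 (U): U=BWGG F=YYRY R=RORB B=GWWB L=ROOW
After move 5 (R'): R=OBRR U=BWGG F=YWRG D=GYYY B=OWBB
After move 6 (R'): R=BROR U=BBGO F=YWRG D=GWYG B=YWYB
After move 7 (U): U=GBOB F=BRRG R=YWOR B=ROYB L=YWOW
Query 1: F[2] = R
Query 2: R[0] = Y
Query 3: F[0] = B
Query 4: R[2] = O
Query 5: D[1] = W
Query 6: F[1] = R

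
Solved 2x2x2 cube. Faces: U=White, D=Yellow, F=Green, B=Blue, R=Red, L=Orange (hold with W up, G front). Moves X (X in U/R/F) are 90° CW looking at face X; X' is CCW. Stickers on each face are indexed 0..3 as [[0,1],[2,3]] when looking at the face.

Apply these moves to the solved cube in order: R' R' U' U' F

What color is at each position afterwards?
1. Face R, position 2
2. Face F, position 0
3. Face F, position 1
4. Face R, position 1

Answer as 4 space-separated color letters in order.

After move 1 (R'): R=RRRR U=WBWB F=GWGW D=YGYG B=YBYB
After move 2 (R'): R=RRRR U=WYWY F=GBGB D=YWYW B=GBGB
After move 3 (U'): U=YYWW F=OOGB R=GBRR B=RRGB L=GBOO
After move 4 (U'): U=YWYW F=GBGB R=OORR B=GBGB L=RROO
After move 5 (F): F=GGBB U=YWOR R=YOWR D=ROYW L=RYOW
Query 1: R[2] = W
Query 2: F[0] = G
Query 3: F[1] = G
Query 4: R[1] = O

Answer: W G G O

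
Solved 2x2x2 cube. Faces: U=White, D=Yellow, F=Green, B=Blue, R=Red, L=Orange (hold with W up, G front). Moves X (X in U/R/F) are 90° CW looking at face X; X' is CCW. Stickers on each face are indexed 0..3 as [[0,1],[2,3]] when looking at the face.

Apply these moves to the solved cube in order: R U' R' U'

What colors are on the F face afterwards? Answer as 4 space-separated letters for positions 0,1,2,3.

After move 1 (R): R=RRRR U=WGWG F=GYGY D=YBYB B=WBWB
After move 2 (U'): U=GGWW F=OOGY R=GYRR B=RRWB L=WBOO
After move 3 (R'): R=YRGR U=GWWR F=OGGW D=YOYY B=BRBB
After move 4 (U'): U=WRGW F=WBGW R=OGGR B=YRBB L=BROO
Query: F face = WBGW

Answer: W B G W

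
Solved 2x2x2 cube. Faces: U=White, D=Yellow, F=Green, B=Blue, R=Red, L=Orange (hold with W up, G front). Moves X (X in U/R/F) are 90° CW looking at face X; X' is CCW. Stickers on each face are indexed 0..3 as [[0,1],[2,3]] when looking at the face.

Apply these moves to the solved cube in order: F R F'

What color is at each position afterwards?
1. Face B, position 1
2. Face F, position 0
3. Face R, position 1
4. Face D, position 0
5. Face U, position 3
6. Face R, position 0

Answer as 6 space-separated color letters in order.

Answer: B R W Y R B

Derivation:
After move 1 (F): F=GGGG U=WWOO R=WRWR D=RRYY L=OYOY
After move 2 (R): R=WWRR U=WGOG F=GRGY D=RBYB B=OBWB
After move 3 (F'): F=RYGG U=WGWR R=BWRR D=YYYB L=OGOO
Query 1: B[1] = B
Query 2: F[0] = R
Query 3: R[1] = W
Query 4: D[0] = Y
Query 5: U[3] = R
Query 6: R[0] = B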